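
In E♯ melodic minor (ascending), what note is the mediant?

G#

The E# melodic minor (ascending) scale runs E# F## G# A# B# C## D##.
Degree 3 is G#.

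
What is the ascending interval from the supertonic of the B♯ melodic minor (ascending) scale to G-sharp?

diminished fifth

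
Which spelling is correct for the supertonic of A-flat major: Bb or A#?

Each scale degree takes a distinct letter name. Degree 2 of a scale on A must use the letter B.
Bb and A# are enharmonically the same pitch, but only Bb uses the letter B, so it is the correct spelling here.

Bb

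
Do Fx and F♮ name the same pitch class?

F## is pitch class 7; F is pitch class 5.
The pitch classes differ (7 vs. 5), so they are not enharmonic equivalents.

No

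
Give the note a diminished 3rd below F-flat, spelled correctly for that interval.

D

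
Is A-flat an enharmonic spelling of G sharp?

Ab is pitch class 8; G# is pitch class 8.
All spellings map to pitch class 8, so they are enharmonically equivalent.

Yes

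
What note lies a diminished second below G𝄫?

A second below G lands on the letter F.
A diminished second spans 0 semitones, so Gbb moves to pitch class 5. On the letter F that is F.

F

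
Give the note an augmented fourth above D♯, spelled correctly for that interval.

A fourth above D lands on the letter G.
An augmented fourth spans 6 semitones, so D# moves to pitch class 9. On the letter G that is G##.

G##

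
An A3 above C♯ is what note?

A third above C lands on the letter E.
An augmented third spans 5 semitones, so C# moves to pitch class 6. On the letter E that is E##.

E##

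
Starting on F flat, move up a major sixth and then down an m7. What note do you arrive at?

Eb

A major sixth up from Fb is Db (letter D, 9 semitones up).
A minor seventh down from Db is Eb (letter E, 10 semitones down).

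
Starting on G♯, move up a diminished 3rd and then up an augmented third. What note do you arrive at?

D#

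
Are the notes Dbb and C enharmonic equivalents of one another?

Yes

Dbb is pitch class 0; C is pitch class 0.
All spellings map to pitch class 0, so they are enharmonically equivalent.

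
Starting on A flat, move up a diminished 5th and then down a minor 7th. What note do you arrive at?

Fb

A diminished fifth up from Ab is Ebb (letter E, 6 semitones up).
A minor seventh down from Ebb is Fb (letter F, 10 semitones down).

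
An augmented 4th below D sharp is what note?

A

A fourth below D lands on the letter A.
An augmented fourth spans 6 semitones, so D# moves to pitch class 9. On the letter A that is A.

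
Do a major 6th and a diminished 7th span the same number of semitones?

A major sixth spans 9 semitones; a diminished seventh spans 9.
They are enharmonically equivalent.

Yes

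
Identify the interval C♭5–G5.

augmented fifth

The letter names run C→G, a span of 4 letter steps, so the interval is some kind of fifth.
Cb to G is 8 semitones. A perfect fifth is 7, so 8 makes it augmented.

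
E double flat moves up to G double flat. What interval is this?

The letter names run E→G, a span of 2 letter steps, so the interval is some kind of third.
Ebb to Gbb is 3 semitones. A major third is 4, so 3 makes it minor.

minor third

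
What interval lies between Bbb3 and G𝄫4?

minor sixth

Counting letters B–C–D–E–F–G gives a sixth.
Bbb→Gbb = 8 semitones, 1 narrower than the major sixth (9), so minor.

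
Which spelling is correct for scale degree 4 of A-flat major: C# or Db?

Db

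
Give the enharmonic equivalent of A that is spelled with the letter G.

G##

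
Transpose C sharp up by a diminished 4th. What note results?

F

A fourth above C lands on the letter F.
A diminished fourth spans 4 semitones, so C# moves to pitch class 5. On the letter F that is F.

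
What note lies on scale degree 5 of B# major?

The B# major scale runs B# C## D## E# F## G## A##.
Degree 5 is F##.

F##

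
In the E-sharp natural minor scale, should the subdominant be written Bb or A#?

Each scale degree takes a distinct letter name. Degree 4 of a scale on E must use the letter A.
A# and Bb are enharmonically the same pitch, but only A# uses the letter A, so it is the correct spelling here.

A#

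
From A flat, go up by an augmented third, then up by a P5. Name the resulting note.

An augmented third up from Ab is C# (letter C, 5 semitones up).
A perfect fifth up from C# is G# (letter G, 7 semitones up).

G#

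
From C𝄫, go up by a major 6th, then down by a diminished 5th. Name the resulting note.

Db

A major sixth up from Cbb is Abb (letter A, 9 semitones up).
A diminished fifth down from Abb is Db (letter D, 6 semitones down).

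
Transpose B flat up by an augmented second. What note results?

C#

A second above B lands on the letter C.
An augmented second spans 3 semitones, so Bb moves to pitch class 1. On the letter C that is C#.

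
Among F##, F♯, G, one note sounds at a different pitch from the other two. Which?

In 12-tone equal temperament, enharmonic equivalents share a pitch class. F## is pitch class 7; F# is pitch class 6; G is pitch class 7.
F## and G share pitch class 7, while F# is pitch class 6.

F#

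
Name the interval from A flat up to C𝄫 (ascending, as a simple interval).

Counting letters A–B–C gives a third.
Ab→Cbb = 2 semitones, 2 narrower than the major third (4), so diminished.

diminished third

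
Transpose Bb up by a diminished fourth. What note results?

Ebb

A fourth above B lands on the letter E.
A diminished fourth spans 4 semitones, so Bb moves to pitch class 2. On the letter E that is Ebb.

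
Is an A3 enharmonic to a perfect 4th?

Yes

An augmented third spans 5 semitones; a perfect fourth spans 5.
They are enharmonically equivalent.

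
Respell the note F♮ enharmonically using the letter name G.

F is pitch class 5. The letter G alone is pitch class 7.
To reach pitch class 5 from G requires an offset of -2 semitones, i.e. double flat: Gbb.

Gbb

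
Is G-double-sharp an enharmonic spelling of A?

G## = pitch class 9 and A = pitch class 9 — the same pitch class, so they are enharmonic equivalents.

Yes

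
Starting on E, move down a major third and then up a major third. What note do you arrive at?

A major third down from E is C (letter C, 4 semitones down).
A major third up from C is E (letter E, 4 semitones up).

E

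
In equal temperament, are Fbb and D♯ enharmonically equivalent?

Yes

Fbb = pitch class 3 and D# = pitch class 3 — the same pitch class, so they are enharmonic equivalents.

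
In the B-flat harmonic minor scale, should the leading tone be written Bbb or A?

Each scale degree takes a distinct letter name. Degree 7 of a scale on B must use the letter A.
A and Bbb are enharmonically the same pitch, but only A uses the letter A, so it is the correct spelling here.

A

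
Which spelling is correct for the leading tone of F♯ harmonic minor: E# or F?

E#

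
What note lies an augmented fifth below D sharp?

G

A fifth below D lands on the letter G.
An augmented fifth spans 8 semitones, so D# moves to pitch class 7. On the letter G that is G.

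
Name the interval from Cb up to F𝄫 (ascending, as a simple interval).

diminished fourth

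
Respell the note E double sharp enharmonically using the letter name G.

Plain G sits 1 semitone above E##, so on the letter G the same pitch needs a flat: Gb.

Gb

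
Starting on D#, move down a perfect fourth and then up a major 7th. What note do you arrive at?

G##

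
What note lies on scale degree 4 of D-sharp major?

Degree 4 takes the letter 3 steps above D, which is G.
In major, degree 4 sits 5 semitones above the tonic. D# + 5 semitones is pitch class 8, spelled on G as G#.

G#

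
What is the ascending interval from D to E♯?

Counting letters D–E gives a second.
D→E# = 3 semitones, 1 wider than the major second (2), so augmented.

augmented second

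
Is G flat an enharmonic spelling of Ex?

Gb = pitch class 6 and E## = pitch class 6 — the same pitch class, so they are enharmonic equivalents.

Yes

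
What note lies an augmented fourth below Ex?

E down a perfect fourth is B, so the target letter is B.
From E##, an augmented fourth is 6 semitones down: B#.

B#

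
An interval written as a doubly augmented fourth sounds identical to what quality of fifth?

perfect

A doubly augmented fourth spans 7 semitones.
A fifth spanning 7 semitones is perfect (the perfect fifth is 7).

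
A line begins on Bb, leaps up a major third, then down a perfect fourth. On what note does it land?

A major third up from Bb is D (letter D, 4 semitones up).
A perfect fourth down from D is A (letter A, 5 semitones down).

A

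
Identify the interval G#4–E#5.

Counting letters G–A–B–C–D–E gives a sixth.
G#→E# = 9 semitones, exactly the major sixth.

major sixth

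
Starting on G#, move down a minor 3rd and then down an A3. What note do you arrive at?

A minor third down from G# is E# (letter E, 3 semitones down).
An augmented third down from E# is C (letter C, 5 semitones down).

C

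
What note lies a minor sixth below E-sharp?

E down a major sixth is G, so the target letter is G.
From E#, a minor sixth is 8 semitones down: G##.

G##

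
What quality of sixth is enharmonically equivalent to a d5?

doubly diminished

A diminished fifth spans 6 semitones.
A sixth spanning 6 semitones is doubly diminished (the major sixth is 9).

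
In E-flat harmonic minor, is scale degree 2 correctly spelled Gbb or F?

F

Each scale degree takes a distinct letter name. Degree 2 of a scale on E must use the letter F.
F and Gbb are enharmonically the same pitch, but only F uses the letter F, so it is the correct spelling here.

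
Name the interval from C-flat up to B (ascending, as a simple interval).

The letter names run C→B, a span of 6 letter steps, so the interval is some kind of seventh.
Cb to B is 12 semitones. A major seventh is 11, so 12 makes it augmented.

augmented seventh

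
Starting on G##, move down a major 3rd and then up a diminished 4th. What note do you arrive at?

A

A major third down from G## is E# (letter E, 4 semitones down).
A diminished fourth up from E# is A (letter A, 4 semitones up).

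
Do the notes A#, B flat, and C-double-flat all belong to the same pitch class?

Yes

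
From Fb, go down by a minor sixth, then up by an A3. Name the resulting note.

C#

A minor sixth down from Fb is Ab (letter A, 8 semitones down).
An augmented third up from Ab is C# (letter C, 5 semitones up).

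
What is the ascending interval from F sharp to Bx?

Counting letters F–G–A–B gives a fourth.
F#→B## = 7 semitones, 2 wider than the perfect fourth (5), so doubly augmented.

doubly augmented fourth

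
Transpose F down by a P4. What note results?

C

A fourth below F lands on the letter C.
A perfect fourth spans 5 semitones, so F moves to pitch class 0. On the letter C that is C.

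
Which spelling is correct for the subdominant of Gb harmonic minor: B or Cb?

Each scale degree takes a distinct letter name. Degree 4 of a scale on G must use the letter C.
Cb and B are enharmonically the same pitch, but only Cb uses the letter C, so it is the correct spelling here.

Cb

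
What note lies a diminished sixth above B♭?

B up a major sixth is G#, so the target letter is G.
From Bb, a diminished sixth is 7 semitones up: Gbb.

Gbb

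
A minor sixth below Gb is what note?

Bb

A sixth below G lands on the letter B.
A minor sixth spans 8 semitones, so Gb moves to pitch class 10. On the letter B that is Bb.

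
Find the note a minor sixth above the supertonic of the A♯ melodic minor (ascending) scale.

The supertonic of A# melodic minor (ascending) is B#.
A minor sixth (8 semitones) above B# lands on the letter G, giving G#.

G#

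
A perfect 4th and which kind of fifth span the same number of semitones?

doubly diminished

A perfect fourth spans 5 semitones.
A fifth spanning 5 semitones is doubly diminished (the perfect fifth is 7).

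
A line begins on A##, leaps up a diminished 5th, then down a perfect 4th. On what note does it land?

A diminished fifth up from A## is E# (letter E, 6 semitones up).
A perfect fourth down from E# is B# (letter B, 5 semitones down).

B#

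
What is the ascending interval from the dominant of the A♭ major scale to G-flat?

The dominant of Ab major is Eb.
Eb up to Gb: letters E→G make it a third; 3 semitones makes it minor.

minor third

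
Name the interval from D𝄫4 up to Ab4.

Counting letters D–E–F–G–A gives a fifth.
Dbb→Ab = 8 semitones, 1 wider than the perfect fifth (7), so augmented.

augmented fifth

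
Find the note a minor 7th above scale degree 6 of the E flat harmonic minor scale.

Bbb

Scale degree 6 of Eb harmonic minor is Cb.
A minor seventh (10 semitones) above Cb lands on the letter B, giving Bbb.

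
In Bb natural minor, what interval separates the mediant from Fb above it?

The mediant of Bb natural minor is Db.
Db up to Fb: letters D→F make it a third; 3 semitones makes it minor.

minor third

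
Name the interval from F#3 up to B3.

perfect fourth

Counting letters F–G–A–B gives a fourth.
F#→B = 5 semitones, exactly the perfect fourth.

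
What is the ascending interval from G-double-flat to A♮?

Counting letters G–A gives a second.
Gbb→A = 4 semitones, 2 wider than the major second (2), so doubly augmented.

doubly augmented second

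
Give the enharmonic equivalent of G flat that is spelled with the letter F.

Gb is pitch class 6. The letter F alone is pitch class 5.
To reach pitch class 6 from F requires an offset of +1 semitone, i.e. sharp: F#.

F#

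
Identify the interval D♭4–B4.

Counting letters D–E–F–G–A–B gives a sixth.
Db→B = 10 semitones, 1 wider than the major sixth (9), so augmented.

augmented sixth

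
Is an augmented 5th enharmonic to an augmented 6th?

An augmented fifth spans 8 semitones; an augmented sixth spans 10.
The spans differ, so they are not enharmonic equivalents.

No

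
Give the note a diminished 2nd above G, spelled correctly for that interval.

Abb

G up a major second is A, so the target letter is A.
From G, a diminished second is 0 semitones up: Abb.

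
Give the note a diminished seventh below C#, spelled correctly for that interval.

D##

C down a major seventh is Db, so the target letter is D.
From C#, a diminished seventh is 9 semitones down: D##.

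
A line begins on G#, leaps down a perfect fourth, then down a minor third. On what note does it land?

A perfect fourth down from G# is D# (letter D, 5 semitones down).
A minor third down from D# is B# (letter B, 3 semitones down).

B#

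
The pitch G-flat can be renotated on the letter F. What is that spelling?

F#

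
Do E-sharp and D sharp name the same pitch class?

No

E# is pitch class 5; D# is pitch class 3.
The pitch classes differ (5 vs. 3), so they are not enharmonic equivalents.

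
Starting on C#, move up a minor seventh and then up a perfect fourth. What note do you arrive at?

E

A minor seventh up from C# is B (letter B, 10 semitones up).
A perfect fourth up from B is E (letter E, 5 semitones up).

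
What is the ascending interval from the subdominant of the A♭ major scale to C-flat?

minor seventh

The subdominant of Ab major is Db.
Db up to Cb: letters D→C make it a seventh; 10 semitones makes it minor.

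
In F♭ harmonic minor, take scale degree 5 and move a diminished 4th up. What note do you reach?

Scale degree 5 of Fb harmonic minor is Cb.
A diminished fourth (4 semitones) above Cb lands on the letter F, giving Fbb.

Fbb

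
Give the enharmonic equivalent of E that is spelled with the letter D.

E is pitch class 4. The letter D alone is pitch class 2.
To reach pitch class 4 from D requires an offset of +2 semitones, i.e. double sharp: D##.

D##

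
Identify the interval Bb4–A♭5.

The letter names run B→A, a span of 6 letter steps, so the interval is some kind of seventh.
Bb to Ab is 10 semitones. A major seventh is 11, so 10 makes it minor.

minor seventh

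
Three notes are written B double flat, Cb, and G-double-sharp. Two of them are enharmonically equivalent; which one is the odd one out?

Cb

In 12-tone equal temperament, enharmonic equivalents share a pitch class. Bbb is pitch class 9; Cb is pitch class 11; G## is pitch class 9.
Bbb and G## share pitch class 9, while Cb is pitch class 11.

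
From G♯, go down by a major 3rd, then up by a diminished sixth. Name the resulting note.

A major third down from G# is E (letter E, 4 semitones down).
A diminished sixth up from E is Cb (letter C, 7 semitones up).

Cb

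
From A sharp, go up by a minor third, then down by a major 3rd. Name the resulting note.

A

A minor third up from A# is C# (letter C, 3 semitones up).
A major third down from C# is A (letter A, 4 semitones down).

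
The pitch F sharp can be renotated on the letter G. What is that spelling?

F# is pitch class 6. The letter G alone is pitch class 7.
To reach pitch class 6 from G requires an offset of -1 semitone, i.e. flat: Gb.

Gb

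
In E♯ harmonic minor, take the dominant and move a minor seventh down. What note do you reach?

C##

The dominant of E# harmonic minor is B#.
A minor seventh (10 semitones) below B# lands on the letter C, giving C##.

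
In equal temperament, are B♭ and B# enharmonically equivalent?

No

Two spellings are enharmonically equivalent only if they share a pitch class.
Here Bb → 10, B# → 0; 0 ≠ 10, so they are not.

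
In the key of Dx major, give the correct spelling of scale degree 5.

A##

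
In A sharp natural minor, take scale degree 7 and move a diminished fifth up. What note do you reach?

D

Scale degree 7 of A# natural minor is G#.
A diminished fifth (6 semitones) above G# lands on the letter D, giving D.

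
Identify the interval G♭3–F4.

The letter names run G→F, a span of 6 letter steps, so the interval is some kind of seventh.
Gb to F is 11 semitones. A major seventh is 11, so 11 makes it major.

major seventh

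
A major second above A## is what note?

B##

A up a major second is B, so the target letter is B.
From A##, a major second is 2 semitones up: B##.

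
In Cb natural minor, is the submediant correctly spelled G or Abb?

Abb

Each scale degree takes a distinct letter name. Degree 6 of a scale on C must use the letter A.
Abb and G are enharmonically the same pitch, but only Abb uses the letter A, so it is the correct spelling here.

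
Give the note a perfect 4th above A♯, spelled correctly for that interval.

D#

A up a perfect fourth is D, so the target letter is D.
From A#, a perfect fourth is 5 semitones up: D#.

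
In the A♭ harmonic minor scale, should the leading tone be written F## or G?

G

Each scale degree takes a distinct letter name. Degree 7 of a scale on A must use the letter G.
G and F## are enharmonically the same pitch, but only G uses the letter G, so it is the correct spelling here.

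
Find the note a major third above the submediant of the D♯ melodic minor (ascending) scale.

D##

The submediant of D# melodic minor (ascending) is B#.
A major third (4 semitones) above B# lands on the letter D, giving D##.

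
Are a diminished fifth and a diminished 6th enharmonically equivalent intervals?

No

A diminished fifth spans 6 semitones; a diminished sixth spans 7.
The spans differ, so they are not enharmonic equivalents.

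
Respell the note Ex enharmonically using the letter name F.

F#

Plain F sits 1 semitone below E##, so on the letter F the same pitch needs a sharp: F#.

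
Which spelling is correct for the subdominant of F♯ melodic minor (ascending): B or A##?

B

Each scale degree takes a distinct letter name. Degree 4 of a scale on F must use the letter B.
B and A## are enharmonically the same pitch, but only B uses the letter B, so it is the correct spelling here.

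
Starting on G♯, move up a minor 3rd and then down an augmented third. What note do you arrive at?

Gb

A minor third up from G# is B (letter B, 3 semitones up).
An augmented third down from B is Gb (letter G, 5 semitones down).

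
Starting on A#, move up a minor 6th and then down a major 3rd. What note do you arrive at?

D

A minor sixth up from A# is F# (letter F, 8 semitones up).
A major third down from F# is D (letter D, 4 semitones down).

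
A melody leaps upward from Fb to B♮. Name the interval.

doubly augmented fourth

The letter names run F→B, a span of 3 letter steps, so the interval is some kind of fourth.
Fb to B is 7 semitones. A perfect fourth is 5, so 7 makes it doubly augmented.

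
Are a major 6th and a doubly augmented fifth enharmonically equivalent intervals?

Yes

A major sixth spans 9 semitones; a doubly augmented fifth spans 9.
They are enharmonically equivalent.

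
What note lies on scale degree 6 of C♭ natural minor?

Abb

The Cb natural minor scale runs Cb Db Ebb Fb Gb Abb Bbb.
Degree 6 is Abb.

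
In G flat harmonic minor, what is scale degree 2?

The Gb harmonic minor scale runs Gb Ab Bbb Cb Db Ebb F.
Degree 2 is Ab.

Ab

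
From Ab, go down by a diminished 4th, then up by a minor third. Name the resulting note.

A diminished fourth down from Ab is E (letter E, 4 semitones down).
A minor third up from E is G (letter G, 3 semitones up).

G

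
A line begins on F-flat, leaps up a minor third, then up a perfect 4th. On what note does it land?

A minor third up from Fb is Abb (letter A, 3 semitones up).
A perfect fourth up from Abb is Dbb (letter D, 5 semitones up).

Dbb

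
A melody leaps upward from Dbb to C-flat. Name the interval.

The letter names run D→C, a span of 6 letter steps, so the interval is some kind of seventh.
Dbb to Cb is 11 semitones. A major seventh is 11, so 11 makes it major.

major seventh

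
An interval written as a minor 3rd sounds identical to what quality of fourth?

A minor third spans 3 semitones.
A fourth spanning 3 semitones is doubly diminished (the perfect fourth is 5).

doubly diminished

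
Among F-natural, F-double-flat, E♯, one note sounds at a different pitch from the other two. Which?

In 12-tone equal temperament, enharmonic equivalents share a pitch class. F is pitch class 5; Fbb is pitch class 3; E# is pitch class 5.
F and E# share pitch class 5, while Fbb is pitch class 3.

Fbb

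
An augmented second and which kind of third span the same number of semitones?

minor

An augmented second spans 3 semitones.
A third spanning 3 semitones is minor (the major third is 4).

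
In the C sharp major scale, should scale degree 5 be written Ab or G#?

G#

Each scale degree takes a distinct letter name. Degree 5 of a scale on C must use the letter G.
G# and Ab are enharmonically the same pitch, but only G# uses the letter G, so it is the correct spelling here.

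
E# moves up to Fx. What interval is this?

The letter names run E→F, a span of 1 letter step, so the interval is some kind of second.
E# to F## is 2 semitones. A major second is 2, so 2 makes it major.

major second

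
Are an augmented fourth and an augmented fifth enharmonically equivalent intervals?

An augmented fourth spans 6 semitones; an augmented fifth spans 8.
The spans differ, so they are not enharmonic equivalents.

No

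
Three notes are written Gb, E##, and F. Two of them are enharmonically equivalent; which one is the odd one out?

F

In 12-tone equal temperament, enharmonic equivalents share a pitch class. Gb is pitch class 6; E## is pitch class 6; F is pitch class 5.
Gb and E## share pitch class 6, while F is pitch class 5.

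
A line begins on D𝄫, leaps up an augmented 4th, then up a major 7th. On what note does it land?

An augmented fourth up from Dbb is Gb (letter G, 6 semitones up).
A major seventh up from Gb is F (letter F, 11 semitones up).

F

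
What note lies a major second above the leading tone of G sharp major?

G##

The leading tone of G# major is F##.
A major second (2 semitones) above F## lands on the letter G, giving G##.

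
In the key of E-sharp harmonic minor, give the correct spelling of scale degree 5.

B#

Degree 5 takes the letter 4 steps above E, which is B.
In harmonic minor, degree 5 sits 7 semitones above the tonic. E# + 7 semitones is pitch class 0, spelled on B as B#.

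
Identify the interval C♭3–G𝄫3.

diminished fifth

The letter names run C→G, a span of 4 letter steps, so the interval is some kind of fifth.
Cb to Gbb is 6 semitones. A perfect fifth is 7, so 6 makes it diminished.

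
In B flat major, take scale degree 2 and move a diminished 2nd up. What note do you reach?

Scale degree 2 of Bb major is C.
A diminished second (0 semitones) above C lands on the letter D, giving Dbb.

Dbb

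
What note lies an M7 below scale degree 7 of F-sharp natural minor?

Scale degree 7 of F# natural minor is E.
A major seventh (11 semitones) below E lands on the letter F, giving F.

F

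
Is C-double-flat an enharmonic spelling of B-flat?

Cbb is pitch class 10; Bb is pitch class 10.
All spellings map to pitch class 10, so they are enharmonically equivalent.

Yes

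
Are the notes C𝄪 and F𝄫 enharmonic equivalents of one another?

Two spellings are enharmonically equivalent only if they share a pitch class.
Here C## → 2, Fbb → 3; 2 ≠ 3, so they are not.

No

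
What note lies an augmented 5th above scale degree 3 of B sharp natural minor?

Scale degree 3 of B# natural minor is D#.
An augmented fifth (8 semitones) above D# lands on the letter A, giving A##.

A##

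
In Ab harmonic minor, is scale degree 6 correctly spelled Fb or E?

Fb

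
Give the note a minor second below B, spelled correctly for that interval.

A second below B lands on the letter A.
A minor second spans 1 semitone, so B moves to pitch class 10. On the letter A that is A#.

A#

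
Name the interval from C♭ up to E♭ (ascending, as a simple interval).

major third

Counting letters C–D–E gives a third.
Cb→Eb = 4 semitones, exactly the major third.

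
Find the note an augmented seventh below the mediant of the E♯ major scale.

The mediant of E# major is G##.
An augmented seventh (12 semitones) below G## lands on the letter A, giving A.

A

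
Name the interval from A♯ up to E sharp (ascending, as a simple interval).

perfect fifth

Counting letters A–B–C–D–E gives a fifth.
A#→E# = 7 semitones, exactly the perfect fifth.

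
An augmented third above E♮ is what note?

G##

E up a major third is G#, so the target letter is G.
From E, an augmented third is 5 semitones up: G##.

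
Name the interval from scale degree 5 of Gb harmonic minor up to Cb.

minor seventh

Scale degree 5 of Gb harmonic minor is Db.
Db up to Cb: letters D→C make it a seventh; 10 semitones makes it minor.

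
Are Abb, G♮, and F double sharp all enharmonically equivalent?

Yes

Abb is pitch class 7; G is pitch class 7; F## is pitch class 7.
All spellings map to pitch class 7, so they are enharmonically equivalent.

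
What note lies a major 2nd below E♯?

D#

E down a major second is D, so the target letter is D.
From E#, a major second is 2 semitones down: D#.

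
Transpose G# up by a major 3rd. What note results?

G up a major third is B, so the target letter is B.
From G#, a major third is 4 semitones up: B#.

B#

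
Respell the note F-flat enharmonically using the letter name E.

E

Fb is pitch class 4. The letter E alone is pitch class 4.
Pitch class 4 on E needs no accidental: E.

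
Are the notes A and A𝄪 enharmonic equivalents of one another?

No

Two spellings are enharmonically equivalent only if they share a pitch class.
Here A → 9, A## → 11; 9 ≠ 11, so they are not.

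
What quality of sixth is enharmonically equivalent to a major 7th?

doubly augmented

A major seventh spans 11 semitones.
A sixth spanning 11 semitones is doubly augmented (the major sixth is 9).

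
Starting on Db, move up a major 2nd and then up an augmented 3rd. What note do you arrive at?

A major second up from Db is Eb (letter E, 2 semitones up).
An augmented third up from Eb is G# (letter G, 5 semitones up).

G#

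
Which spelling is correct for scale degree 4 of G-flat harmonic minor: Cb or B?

Each scale degree takes a distinct letter name. Degree 4 of a scale on G must use the letter C.
Cb and B are enharmonically the same pitch, but only Cb uses the letter C, so it is the correct spelling here.

Cb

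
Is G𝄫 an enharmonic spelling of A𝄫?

Gbb is pitch class 5; Abb is pitch class 7.
The pitch classes differ (5 vs. 7), so they are not enharmonic equivalents.

No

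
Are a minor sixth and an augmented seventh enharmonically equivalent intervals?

A minor sixth spans 8 semitones; an augmented seventh spans 12.
The spans differ, so they are not enharmonic equivalents.

No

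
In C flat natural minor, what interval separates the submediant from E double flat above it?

The submediant of Cb natural minor is Abb.
Abb up to Ebb: letters A→E make it a fifth; 7 semitones makes it perfect.

perfect fifth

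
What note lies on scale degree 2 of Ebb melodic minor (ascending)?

The Ebb melodic minor (ascending) scale runs Ebb Fb Gbb Abb Bbb Cb Db.
Degree 2 is Fb.

Fb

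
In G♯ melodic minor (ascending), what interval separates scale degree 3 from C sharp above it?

major second

Scale degree 3 of G# melodic minor (ascending) is B.
B up to C#: letters B→C make it a second; 2 semitones makes it major.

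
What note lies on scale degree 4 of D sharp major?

Degree 4 takes the letter 3 steps above D, which is G.
In major, degree 4 sits 5 semitones above the tonic. D# + 5 semitones is pitch class 8, spelled on G as G#.

G#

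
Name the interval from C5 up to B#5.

augmented seventh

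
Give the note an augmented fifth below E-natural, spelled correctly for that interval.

E down a perfect fifth is A, so the target letter is A.
From E, an augmented fifth is 8 semitones down: Ab.

Ab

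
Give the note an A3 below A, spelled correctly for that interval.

Fb

A down a major third is F, so the target letter is F.
From A, an augmented third is 5 semitones down: Fb.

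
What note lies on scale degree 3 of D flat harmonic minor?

Degree 3 takes the letter 2 steps above D, which is F.
In harmonic minor, degree 3 sits 3 semitones above the tonic. Db + 3 semitones is pitch class 4, spelled on F as Fb.

Fb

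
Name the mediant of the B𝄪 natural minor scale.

D##

Degree 3 takes the letter 2 steps above B, which is D.
In natural minor, degree 3 sits 3 semitones above the tonic. B## + 3 semitones is pitch class 4, spelled on D as D##.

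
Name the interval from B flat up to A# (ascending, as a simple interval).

The letter names run B→A, a span of 6 letter steps, so the interval is some kind of seventh.
Bb to A# is 12 semitones. A major seventh is 11, so 12 makes it augmented.

augmented seventh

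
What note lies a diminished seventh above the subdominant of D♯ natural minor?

F

The subdominant of D# natural minor is G#.
A diminished seventh (9 semitones) above G# lands on the letter F, giving F.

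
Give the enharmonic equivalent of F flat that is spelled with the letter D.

D##

Fb is pitch class 4. The letter D alone is pitch class 2.
To reach pitch class 4 from D requires an offset of +2 semitones, i.e. double sharp: D##.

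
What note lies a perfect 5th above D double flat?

A fifth above D lands on the letter A.
A perfect fifth spans 7 semitones, so Dbb moves to pitch class 7. On the letter A that is Abb.

Abb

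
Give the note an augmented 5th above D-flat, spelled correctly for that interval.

A

A fifth above D lands on the letter A.
An augmented fifth spans 8 semitones, so Db moves to pitch class 9. On the letter A that is A.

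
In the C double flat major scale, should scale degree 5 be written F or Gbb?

Each scale degree takes a distinct letter name. Degree 5 of a scale on C must use the letter G.
Gbb and F are enharmonically the same pitch, but only Gbb uses the letter G, so it is the correct spelling here.

Gbb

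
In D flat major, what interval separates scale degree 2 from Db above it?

minor seventh

Scale degree 2 of Db major is Eb.
Eb up to Db: letters E→D make it a seventh; 10 semitones makes it minor.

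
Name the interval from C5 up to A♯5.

Counting letters C–D–E–F–G–A gives a sixth.
C→A# = 10 semitones, 1 wider than the major sixth (9), so augmented.

augmented sixth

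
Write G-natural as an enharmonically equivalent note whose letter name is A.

G is pitch class 7. The letter A alone is pitch class 9.
To reach pitch class 7 from A requires an offset of -2 semitones, i.e. double flat: Abb.

Abb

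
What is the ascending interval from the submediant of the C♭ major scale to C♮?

The submediant of Cb major is Ab.
Ab up to C: letters A→C make it a third; 4 semitones makes it major.

major third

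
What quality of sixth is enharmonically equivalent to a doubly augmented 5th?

major

A doubly augmented fifth spans 9 semitones.
A sixth spanning 9 semitones is major (the major sixth is 9).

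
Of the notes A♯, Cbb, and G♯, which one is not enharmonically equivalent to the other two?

G#

In 12-tone equal temperament, enharmonic equivalents share a pitch class. A# is pitch class 10; Cbb is pitch class 10; G# is pitch class 8.
A# and Cbb share pitch class 10, while G# is pitch class 8.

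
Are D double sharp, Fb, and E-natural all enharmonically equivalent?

D## is pitch class 4; Fb is pitch class 4; E is pitch class 4.
All spellings map to pitch class 4, so they are enharmonically equivalent.

Yes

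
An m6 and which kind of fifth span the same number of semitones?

A minor sixth spans 8 semitones.
A fifth spanning 8 semitones is augmented (the perfect fifth is 7).

augmented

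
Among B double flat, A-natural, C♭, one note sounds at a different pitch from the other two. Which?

Cb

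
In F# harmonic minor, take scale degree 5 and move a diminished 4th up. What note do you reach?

F

Scale degree 5 of F# harmonic minor is C#.
A diminished fourth (4 semitones) above C# lands on the letter F, giving F.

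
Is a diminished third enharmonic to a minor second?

A diminished third spans 2 semitones; a minor second spans 1.
The spans differ, so they are not enharmonic equivalents.

No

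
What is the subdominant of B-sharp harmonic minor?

Degree 4 takes the letter 3 steps above B, which is E.
In harmonic minor, degree 4 sits 5 semitones above the tonic. B# + 5 semitones is pitch class 5, spelled on E as E#.

E#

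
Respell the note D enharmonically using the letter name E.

Ebb

Plain E sits 2 semitones above D, so on the letter E the same pitch needs a double flat: Ebb.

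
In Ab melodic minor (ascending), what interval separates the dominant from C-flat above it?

minor sixth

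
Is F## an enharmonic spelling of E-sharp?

F## is pitch class 7; E# is pitch class 5.
The pitch classes differ (7 vs. 5), so they are not enharmonic equivalents.

No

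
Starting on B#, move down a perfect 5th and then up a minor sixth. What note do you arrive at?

A perfect fifth down from B# is E# (letter E, 7 semitones down).
A minor sixth up from E# is C# (letter C, 8 semitones up).

C#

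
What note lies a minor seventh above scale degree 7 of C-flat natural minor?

Abb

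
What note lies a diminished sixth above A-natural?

Fb

A up a major sixth is F#, so the target letter is F.
From A, a diminished sixth is 7 semitones up: Fb.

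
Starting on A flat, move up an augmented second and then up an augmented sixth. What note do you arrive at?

G##

An augmented second up from Ab is B (letter B, 3 semitones up).
An augmented sixth up from B is G## (letter G, 10 semitones up).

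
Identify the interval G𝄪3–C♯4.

The letter names run G→C, a span of 3 letter steps, so the interval is some kind of fourth.
G## to C# is 4 semitones. A perfect fourth is 5, so 4 makes it diminished.

diminished fourth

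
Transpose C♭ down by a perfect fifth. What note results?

A fifth below C lands on the letter F.
A perfect fifth spans 7 semitones, so Cb moves to pitch class 4. On the letter F that is Fb.

Fb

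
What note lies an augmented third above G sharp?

B##

G up a major third is B, so the target letter is B.
From G#, an augmented third is 5 semitones up: B##.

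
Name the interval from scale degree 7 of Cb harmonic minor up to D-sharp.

Scale degree 7 of Cb harmonic minor is Bb.
Bb up to D#: letters B→D make it a third; 5 semitones makes it augmented.

augmented third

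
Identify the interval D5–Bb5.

minor sixth

The letter names run D→B, a span of 5 letter steps, so the interval is some kind of sixth.
D to Bb is 8 semitones. A major sixth is 9, so 8 makes it minor.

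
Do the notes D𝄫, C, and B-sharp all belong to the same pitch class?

Yes

Dbb is pitch class 0; C is pitch class 0; B# is pitch class 0.
All spellings map to pitch class 0, so they are enharmonically equivalent.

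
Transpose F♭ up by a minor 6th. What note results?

F up a major sixth is D, so the target letter is D.
From Fb, a minor sixth is 8 semitones up: Dbb.

Dbb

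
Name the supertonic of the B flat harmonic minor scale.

The Bb harmonic minor scale runs Bb C Db Eb F Gb A.
Degree 2 is C.

C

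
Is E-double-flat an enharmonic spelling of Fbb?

Ebb is pitch class 2; Fbb is pitch class 3.
The pitch classes differ (2 vs. 3), so they are not enharmonic equivalents.

No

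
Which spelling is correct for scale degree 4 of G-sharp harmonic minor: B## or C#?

C#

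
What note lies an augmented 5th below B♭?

Ebb

B down a perfect fifth is E, so the target letter is E.
From Bb, an augmented fifth is 8 semitones down: Ebb.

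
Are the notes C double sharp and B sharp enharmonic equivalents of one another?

C## is pitch class 2; B# is pitch class 0.
The pitch classes differ (2 vs. 0), so they are not enharmonic equivalents.

No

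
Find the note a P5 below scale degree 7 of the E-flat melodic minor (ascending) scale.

G

Scale degree 7 of Eb melodic minor (ascending) is D.
A perfect fifth (7 semitones) below D lands on the letter G, giving G.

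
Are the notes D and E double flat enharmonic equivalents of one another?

Yes

D is pitch class 2; Ebb is pitch class 2.
All spellings map to pitch class 2, so they are enharmonically equivalent.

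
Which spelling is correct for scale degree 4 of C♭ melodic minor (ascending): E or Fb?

Each scale degree takes a distinct letter name. Degree 4 of a scale on C must use the letter F.
Fb and E are enharmonically the same pitch, but only Fb uses the letter F, so it is the correct spelling here.

Fb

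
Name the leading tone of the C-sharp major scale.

The C# major scale runs C# D# E# F# G# A# B#.
Degree 7 is B#.

B#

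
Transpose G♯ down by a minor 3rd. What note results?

E#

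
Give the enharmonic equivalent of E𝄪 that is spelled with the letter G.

Gb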